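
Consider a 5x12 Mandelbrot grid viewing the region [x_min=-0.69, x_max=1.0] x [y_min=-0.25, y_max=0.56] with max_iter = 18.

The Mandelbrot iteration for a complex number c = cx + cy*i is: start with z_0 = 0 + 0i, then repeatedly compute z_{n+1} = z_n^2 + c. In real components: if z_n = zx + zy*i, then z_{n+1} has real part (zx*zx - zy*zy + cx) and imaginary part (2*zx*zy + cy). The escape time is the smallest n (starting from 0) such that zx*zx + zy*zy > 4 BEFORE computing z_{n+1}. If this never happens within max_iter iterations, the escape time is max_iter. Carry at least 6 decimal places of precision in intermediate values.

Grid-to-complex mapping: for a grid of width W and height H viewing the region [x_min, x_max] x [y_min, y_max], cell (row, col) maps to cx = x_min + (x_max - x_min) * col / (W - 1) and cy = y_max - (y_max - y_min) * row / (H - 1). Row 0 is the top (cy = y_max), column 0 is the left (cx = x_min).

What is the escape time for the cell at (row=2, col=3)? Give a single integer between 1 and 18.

Answer: 4

Derivation:
z_0 = 0 + 0i, c = 0.5775 + 0.4127i
Iter 1: z = 0.5775 + 0.4127i, |z|^2 = 0.5039
Iter 2: z = 0.7407 + 0.8894i, |z|^2 = 1.3397
Iter 3: z = 0.3350 + 1.7303i, |z|^2 = 3.1060
Iter 4: z = -2.3041 + 1.5720i, |z|^2 = 7.7799
Escaped at iteration 4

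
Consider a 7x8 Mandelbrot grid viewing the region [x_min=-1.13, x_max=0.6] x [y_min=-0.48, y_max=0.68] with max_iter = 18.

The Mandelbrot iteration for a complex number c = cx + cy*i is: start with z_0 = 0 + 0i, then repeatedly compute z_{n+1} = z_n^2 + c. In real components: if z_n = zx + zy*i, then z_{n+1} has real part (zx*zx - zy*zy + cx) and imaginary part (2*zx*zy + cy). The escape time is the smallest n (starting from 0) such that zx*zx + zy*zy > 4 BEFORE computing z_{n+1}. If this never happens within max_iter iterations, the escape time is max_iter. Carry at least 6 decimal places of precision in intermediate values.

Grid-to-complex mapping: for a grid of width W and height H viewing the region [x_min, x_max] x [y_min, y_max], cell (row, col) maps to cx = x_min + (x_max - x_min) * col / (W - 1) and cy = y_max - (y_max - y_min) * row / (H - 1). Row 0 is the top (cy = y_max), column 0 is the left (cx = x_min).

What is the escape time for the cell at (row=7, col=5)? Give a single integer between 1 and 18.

z_0 = 0 + 0i, c = 0.3117 + -0.4800i
Iter 1: z = 0.3117 + -0.4800i, |z|^2 = 0.3275
Iter 2: z = 0.1784 + -0.7792i, |z|^2 = 0.6390
Iter 3: z = -0.2637 + -0.7580i, |z|^2 = 0.6441
Iter 4: z = -0.1934 + -0.0803i, |z|^2 = 0.0439
Iter 5: z = 0.3426 + -0.4489i, |z|^2 = 0.3189
Iter 6: z = 0.2275 + -0.7876i, |z|^2 = 0.6721
Iter 7: z = -0.2570 + -0.8384i, |z|^2 = 0.7689
Iter 8: z = -0.3252 + -0.0491i, |z|^2 = 0.1082
Iter 9: z = 0.4150 + -0.4480i, |z|^2 = 0.3730
Iter 10: z = 0.2832 + -0.8519i, |z|^2 = 0.8059
Iter 11: z = -0.3339 + -0.9625i, |z|^2 = 1.0378
Iter 12: z = -0.5032 + 0.1627i, |z|^2 = 0.2797
Iter 13: z = 0.5384 + -0.6437i, |z|^2 = 0.7042
Iter 14: z = 0.1872 + -1.1731i, |z|^2 = 1.4113
Iter 15: z = -1.0295 + -0.9192i, |z|^2 = 1.9049
Iter 16: z = 0.5266 + 1.4128i, |z|^2 = 2.2733
Iter 17: z = -1.4069 + 1.0080i, |z|^2 = 2.9955

Answer: 18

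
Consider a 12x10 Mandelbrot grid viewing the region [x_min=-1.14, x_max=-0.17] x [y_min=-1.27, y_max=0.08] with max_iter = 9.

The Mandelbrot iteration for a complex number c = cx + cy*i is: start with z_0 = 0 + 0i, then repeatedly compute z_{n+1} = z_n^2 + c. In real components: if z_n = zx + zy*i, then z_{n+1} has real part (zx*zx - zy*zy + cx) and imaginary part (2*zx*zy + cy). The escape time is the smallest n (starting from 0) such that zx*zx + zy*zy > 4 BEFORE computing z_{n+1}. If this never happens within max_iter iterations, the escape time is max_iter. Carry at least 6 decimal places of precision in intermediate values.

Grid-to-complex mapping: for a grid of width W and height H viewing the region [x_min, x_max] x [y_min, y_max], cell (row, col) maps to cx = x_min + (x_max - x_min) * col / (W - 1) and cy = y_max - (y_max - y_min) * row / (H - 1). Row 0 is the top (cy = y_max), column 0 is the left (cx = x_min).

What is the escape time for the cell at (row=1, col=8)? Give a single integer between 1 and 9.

z_0 = 0 + 0i, c = -0.4345 + -0.0700i
Iter 1: z = -0.4345 + -0.0700i, |z|^2 = 0.1937
Iter 2: z = -0.2506 + -0.0092i, |z|^2 = 0.0629
Iter 3: z = -0.3718 + -0.0654i, |z|^2 = 0.1425
Iter 4: z = -0.3006 + -0.0214i, |z|^2 = 0.0908
Iter 5: z = -0.3447 + -0.0572i, |z|^2 = 0.1221
Iter 6: z = -0.3190 + -0.0306i, |z|^2 = 0.1027
Iter 7: z = -0.3337 + -0.0505i, |z|^2 = 0.1139
Iter 8: z = -0.3257 + -0.0363i, |z|^2 = 0.1074

Answer: 9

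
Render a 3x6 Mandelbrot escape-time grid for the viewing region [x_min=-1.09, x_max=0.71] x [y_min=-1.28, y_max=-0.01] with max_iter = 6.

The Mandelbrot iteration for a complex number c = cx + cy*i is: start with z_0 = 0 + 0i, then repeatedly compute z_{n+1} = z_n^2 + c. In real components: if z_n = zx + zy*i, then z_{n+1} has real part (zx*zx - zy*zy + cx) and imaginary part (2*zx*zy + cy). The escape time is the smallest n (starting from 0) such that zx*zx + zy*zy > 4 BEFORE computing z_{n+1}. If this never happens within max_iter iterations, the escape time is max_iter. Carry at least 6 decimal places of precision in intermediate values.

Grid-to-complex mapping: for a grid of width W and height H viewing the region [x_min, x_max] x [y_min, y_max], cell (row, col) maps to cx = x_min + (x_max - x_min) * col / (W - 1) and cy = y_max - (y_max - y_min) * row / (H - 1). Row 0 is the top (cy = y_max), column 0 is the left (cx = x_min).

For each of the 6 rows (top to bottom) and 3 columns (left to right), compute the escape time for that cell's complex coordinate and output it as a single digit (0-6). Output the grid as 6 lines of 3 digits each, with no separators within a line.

(row=0, col=0): c = -1.0900 + -0.0100i → escape time 6
(row=0, col=1): c = -0.1900 + -0.0100i → escape time 6
(row=0, col=2): c = 0.7100 + -0.0100i → escape time 3
(row=1, col=0): c = -1.0900 + -0.2640i → escape time 6
(row=1, col=1): c = -0.1900 + -0.2640i → escape time 6
(row=1, col=2): c = 0.7100 + -0.2640i → escape time 3
(row=2, col=0): c = -1.0900 + -0.5180i → escape time 5
(row=2, col=1): c = -0.1900 + -0.5180i → escape time 6
(row=2, col=2): c = 0.7100 + -0.5180i → escape time 3
(row=3, col=0): c = -1.0900 + -0.7720i → escape time 3
(row=3, col=1): c = -0.1900 + -0.7720i → escape time 6
(row=3, col=2): c = 0.7100 + -0.7720i → escape time 3
(row=4, col=0): c = -1.0900 + -1.0260i → escape time 3
(row=4, col=1): c = -0.1900 + -1.0260i → escape time 6
(row=4, col=2): c = 0.7100 + -1.0260i → escape time 2
(row=5, col=0): c = -1.0900 + -1.2800i → escape time 2
(row=5, col=1): c = -0.1900 + -1.2800i → escape time 3
(row=5, col=2): c = 0.7100 + -1.2800i → escape time 2

Answer: 663
663
563
363
362
232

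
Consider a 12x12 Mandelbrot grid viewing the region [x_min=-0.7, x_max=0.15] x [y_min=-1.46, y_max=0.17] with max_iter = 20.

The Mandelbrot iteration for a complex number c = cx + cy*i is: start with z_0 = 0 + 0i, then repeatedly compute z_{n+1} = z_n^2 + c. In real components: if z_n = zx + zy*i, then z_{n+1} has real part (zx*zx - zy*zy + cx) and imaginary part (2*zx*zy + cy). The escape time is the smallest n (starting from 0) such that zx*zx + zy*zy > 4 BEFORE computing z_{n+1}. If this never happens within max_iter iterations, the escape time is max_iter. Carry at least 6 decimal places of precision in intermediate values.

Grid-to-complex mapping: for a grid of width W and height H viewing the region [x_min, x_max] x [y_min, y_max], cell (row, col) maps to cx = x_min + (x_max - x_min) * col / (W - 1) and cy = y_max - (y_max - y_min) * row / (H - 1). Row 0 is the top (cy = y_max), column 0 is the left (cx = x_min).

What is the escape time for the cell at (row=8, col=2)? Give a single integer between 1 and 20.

z_0 = 0 + 0i, c = -0.5455 + -1.0155i
Iter 1: z = -0.5455 + -1.0155i, |z|^2 = 1.3287
Iter 2: z = -1.2791 + 0.0923i, |z|^2 = 1.6446
Iter 3: z = 1.0821 + -1.2516i, |z|^2 = 2.7374
Iter 4: z = -0.9411 + -3.7241i, |z|^2 = 14.7547
Escaped at iteration 4

Answer: 4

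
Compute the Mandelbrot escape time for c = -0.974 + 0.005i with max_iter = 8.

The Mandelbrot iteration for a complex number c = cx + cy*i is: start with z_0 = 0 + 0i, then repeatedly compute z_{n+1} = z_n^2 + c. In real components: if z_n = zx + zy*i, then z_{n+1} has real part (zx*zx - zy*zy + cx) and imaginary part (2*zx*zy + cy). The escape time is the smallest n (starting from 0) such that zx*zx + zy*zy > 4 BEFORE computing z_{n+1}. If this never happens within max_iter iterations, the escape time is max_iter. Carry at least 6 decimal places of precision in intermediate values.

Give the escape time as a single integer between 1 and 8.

Answer: 8

Derivation:
z_0 = 0 + 0i, c = -0.9740 + 0.0050i
Iter 1: z = -0.9740 + 0.0050i, |z|^2 = 0.9487
Iter 2: z = -0.0253 + -0.0047i, |z|^2 = 0.0007
Iter 3: z = -0.9734 + 0.0052i, |z|^2 = 0.9475
Iter 4: z = -0.0266 + -0.0052i, |z|^2 = 0.0007
Iter 5: z = -0.9733 + 0.0053i, |z|^2 = 0.9474
Iter 6: z = -0.0267 + -0.0053i, |z|^2 = 0.0007
Iter 7: z = -0.9733 + 0.0053i, |z|^2 = 0.9474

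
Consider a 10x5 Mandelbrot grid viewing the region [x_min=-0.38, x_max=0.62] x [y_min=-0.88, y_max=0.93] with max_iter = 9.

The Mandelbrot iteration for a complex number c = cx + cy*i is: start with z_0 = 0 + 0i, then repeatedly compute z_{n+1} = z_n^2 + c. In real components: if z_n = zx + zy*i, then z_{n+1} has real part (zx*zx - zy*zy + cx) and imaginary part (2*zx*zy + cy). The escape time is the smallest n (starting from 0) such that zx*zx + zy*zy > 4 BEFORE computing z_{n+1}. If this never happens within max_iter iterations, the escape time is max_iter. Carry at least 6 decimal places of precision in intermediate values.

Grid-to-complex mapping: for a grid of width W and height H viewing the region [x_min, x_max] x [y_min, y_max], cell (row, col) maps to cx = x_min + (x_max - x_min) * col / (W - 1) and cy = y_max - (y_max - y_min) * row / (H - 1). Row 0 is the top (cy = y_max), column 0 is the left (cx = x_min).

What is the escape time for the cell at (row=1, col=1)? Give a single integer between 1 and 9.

z_0 = 0 + 0i, c = -0.2689 + 0.4775i
Iter 1: z = -0.2689 + 0.4775i, |z|^2 = 0.3003
Iter 2: z = -0.4246 + 0.2207i, |z|^2 = 0.2290
Iter 3: z = -0.1373 + 0.2901i, |z|^2 = 0.1030
Iter 4: z = -0.3342 + 0.3978i, |z|^2 = 0.2699
Iter 5: z = -0.3155 + 0.2116i, |z|^2 = 0.1443
Iter 6: z = -0.2141 + 0.3440i, |z|^2 = 0.1642
Iter 7: z = -0.3414 + 0.3302i, |z|^2 = 0.2255
Iter 8: z = -0.2614 + 0.2521i, |z|^2 = 0.1319

Answer: 9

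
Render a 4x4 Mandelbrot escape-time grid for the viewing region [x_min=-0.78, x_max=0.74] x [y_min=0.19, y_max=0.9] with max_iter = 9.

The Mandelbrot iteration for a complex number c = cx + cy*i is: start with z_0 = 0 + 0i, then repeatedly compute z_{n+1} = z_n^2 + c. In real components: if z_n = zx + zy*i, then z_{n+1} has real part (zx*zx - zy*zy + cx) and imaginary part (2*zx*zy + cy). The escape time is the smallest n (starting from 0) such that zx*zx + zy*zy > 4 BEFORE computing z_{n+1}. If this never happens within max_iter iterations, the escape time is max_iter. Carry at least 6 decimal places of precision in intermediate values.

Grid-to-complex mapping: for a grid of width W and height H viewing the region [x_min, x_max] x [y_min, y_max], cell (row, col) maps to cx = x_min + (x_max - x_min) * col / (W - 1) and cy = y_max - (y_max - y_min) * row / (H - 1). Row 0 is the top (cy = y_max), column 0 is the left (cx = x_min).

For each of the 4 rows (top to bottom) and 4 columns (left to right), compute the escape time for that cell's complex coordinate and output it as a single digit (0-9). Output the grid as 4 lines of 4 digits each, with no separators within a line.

(row=0, col=0): c = -0.7800 + 0.9000i → escape time 4
(row=0, col=1): c = -0.2733 + 0.9000i → escape time 7
(row=0, col=2): c = 0.2333 + 0.9000i → escape time 4
(row=0, col=3): c = 0.7400 + 0.9000i → escape time 2
(row=1, col=0): c = -0.7800 + 0.6633i → escape time 5
(row=1, col=1): c = -0.2733 + 0.6633i → escape time 9
(row=1, col=2): c = 0.2333 + 0.6633i → escape time 7
(row=1, col=3): c = 0.7400 + 0.6633i → escape time 3
(row=2, col=0): c = -0.7800 + 0.4267i → escape time 7
(row=2, col=1): c = -0.2733 + 0.4267i → escape time 9
(row=2, col=2): c = 0.2333 + 0.4267i → escape time 9
(row=2, col=3): c = 0.7400 + 0.4267i → escape time 3
(row=3, col=0): c = -0.7800 + 0.1900i → escape time 9
(row=3, col=1): c = -0.2733 + 0.1900i → escape time 9
(row=3, col=2): c = 0.2333 + 0.1900i → escape time 9
(row=3, col=3): c = 0.7400 + 0.1900i → escape time 3

Answer: 4742
5973
7993
9993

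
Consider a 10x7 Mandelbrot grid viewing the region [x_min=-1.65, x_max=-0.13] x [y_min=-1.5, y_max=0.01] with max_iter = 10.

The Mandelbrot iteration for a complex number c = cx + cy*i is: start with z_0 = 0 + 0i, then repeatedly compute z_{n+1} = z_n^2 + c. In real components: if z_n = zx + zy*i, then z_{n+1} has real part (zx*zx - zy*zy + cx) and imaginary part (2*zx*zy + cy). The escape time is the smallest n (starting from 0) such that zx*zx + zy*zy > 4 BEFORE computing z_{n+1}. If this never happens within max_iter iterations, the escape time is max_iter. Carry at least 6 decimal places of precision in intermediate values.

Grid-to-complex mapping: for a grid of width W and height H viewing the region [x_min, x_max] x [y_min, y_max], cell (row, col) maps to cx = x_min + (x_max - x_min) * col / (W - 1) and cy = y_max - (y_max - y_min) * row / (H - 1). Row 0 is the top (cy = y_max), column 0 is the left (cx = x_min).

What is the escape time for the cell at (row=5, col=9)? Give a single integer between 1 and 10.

Answer: 3

Derivation:
z_0 = 0 + 0i, c = -0.1300 + -1.2483i
Iter 1: z = -0.1300 + -1.2483i, |z|^2 = 1.5752
Iter 2: z = -1.6714 + -0.9238i, |z|^2 = 3.6470
Iter 3: z = 1.8104 + 1.8397i, |z|^2 = 6.6619
Escaped at iteration 3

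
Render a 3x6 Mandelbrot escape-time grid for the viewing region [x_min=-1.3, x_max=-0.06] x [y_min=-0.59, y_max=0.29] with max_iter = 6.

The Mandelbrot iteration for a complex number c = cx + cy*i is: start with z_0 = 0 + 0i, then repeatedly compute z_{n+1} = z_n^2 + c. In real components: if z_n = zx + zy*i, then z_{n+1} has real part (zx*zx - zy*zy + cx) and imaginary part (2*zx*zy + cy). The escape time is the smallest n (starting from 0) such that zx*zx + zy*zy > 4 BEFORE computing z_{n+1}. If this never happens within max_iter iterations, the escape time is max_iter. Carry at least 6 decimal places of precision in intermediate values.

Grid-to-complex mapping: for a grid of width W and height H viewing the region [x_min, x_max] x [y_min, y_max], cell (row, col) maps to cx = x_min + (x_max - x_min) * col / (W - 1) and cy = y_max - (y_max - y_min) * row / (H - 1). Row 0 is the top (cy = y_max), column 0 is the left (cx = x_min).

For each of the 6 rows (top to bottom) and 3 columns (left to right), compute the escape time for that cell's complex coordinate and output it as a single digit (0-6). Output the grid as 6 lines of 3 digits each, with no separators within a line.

Answer: 666
666
666
666
666
366

Derivation:
(row=0, col=0): c = -1.3000 + 0.2900i → escape time 6
(row=0, col=1): c = -0.6800 + 0.2900i → escape time 6
(row=0, col=2): c = -0.0600 + 0.2900i → escape time 6
(row=1, col=0): c = -1.3000 + 0.1140i → escape time 6
(row=1, col=1): c = -0.6800 + 0.1140i → escape time 6
(row=1, col=2): c = -0.0600 + 0.1140i → escape time 6
(row=2, col=0): c = -1.3000 + -0.0620i → escape time 6
(row=2, col=1): c = -0.6800 + -0.0620i → escape time 6
(row=2, col=2): c = -0.0600 + -0.0620i → escape time 6
(row=3, col=0): c = -1.3000 + -0.2380i → escape time 6
(row=3, col=1): c = -0.6800 + -0.2380i → escape time 6
(row=3, col=2): c = -0.0600 + -0.2380i → escape time 6
(row=4, col=0): c = -1.3000 + -0.4140i → escape time 6
(row=4, col=1): c = -0.6800 + -0.4140i → escape time 6
(row=4, col=2): c = -0.0600 + -0.4140i → escape time 6
(row=5, col=0): c = -1.3000 + -0.5900i → escape time 3
(row=5, col=1): c = -0.6800 + -0.5900i → escape time 6
(row=5, col=2): c = -0.0600 + -0.5900i → escape time 6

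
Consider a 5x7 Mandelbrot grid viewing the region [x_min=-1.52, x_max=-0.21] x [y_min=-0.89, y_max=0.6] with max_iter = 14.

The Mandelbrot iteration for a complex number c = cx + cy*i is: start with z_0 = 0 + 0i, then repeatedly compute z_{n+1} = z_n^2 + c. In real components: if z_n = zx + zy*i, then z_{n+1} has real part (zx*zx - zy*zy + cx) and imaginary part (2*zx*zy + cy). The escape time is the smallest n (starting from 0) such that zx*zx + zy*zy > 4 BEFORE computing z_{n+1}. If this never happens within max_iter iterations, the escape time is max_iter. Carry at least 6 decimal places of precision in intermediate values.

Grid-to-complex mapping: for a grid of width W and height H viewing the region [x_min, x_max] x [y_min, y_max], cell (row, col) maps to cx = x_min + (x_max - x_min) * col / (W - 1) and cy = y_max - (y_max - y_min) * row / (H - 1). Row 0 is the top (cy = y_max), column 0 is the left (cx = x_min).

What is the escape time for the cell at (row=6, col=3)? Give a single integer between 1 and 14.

z_0 = 0 + 0i, c = -0.5375 + -0.8900i
Iter 1: z = -0.5375 + -0.8900i, |z|^2 = 1.0810
Iter 2: z = -1.0407 + 0.0667i, |z|^2 = 1.0875
Iter 3: z = 0.5411 + -1.0289i, |z|^2 = 1.3515
Iter 4: z = -1.3034 + -2.0035i, |z|^2 = 5.7129
Escaped at iteration 4

Answer: 4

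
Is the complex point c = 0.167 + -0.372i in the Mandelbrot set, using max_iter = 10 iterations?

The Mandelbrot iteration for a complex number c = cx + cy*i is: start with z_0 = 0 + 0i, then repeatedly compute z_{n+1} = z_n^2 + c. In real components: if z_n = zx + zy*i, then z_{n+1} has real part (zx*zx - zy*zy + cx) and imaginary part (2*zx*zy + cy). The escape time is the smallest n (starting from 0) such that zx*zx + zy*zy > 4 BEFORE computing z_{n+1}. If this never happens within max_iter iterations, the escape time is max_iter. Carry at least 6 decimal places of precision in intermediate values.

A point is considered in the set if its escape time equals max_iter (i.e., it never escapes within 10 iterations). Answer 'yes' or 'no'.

Answer: yes

Derivation:
z_0 = 0 + 0i, c = 0.1670 + -0.3720i
Iter 1: z = 0.1670 + -0.3720i, |z|^2 = 0.1663
Iter 2: z = 0.0565 + -0.4962i, |z|^2 = 0.2495
Iter 3: z = -0.0761 + -0.4281i, |z|^2 = 0.1890
Iter 4: z = -0.0105 + -0.3069i, |z|^2 = 0.0943
Iter 5: z = 0.0729 + -0.3656i, |z|^2 = 0.1390
Iter 6: z = 0.0387 + -0.4253i, |z|^2 = 0.1824
Iter 7: z = -0.0124 + -0.4049i, |z|^2 = 0.1641
Iter 8: z = 0.0032 + -0.3620i, |z|^2 = 0.1310
Iter 9: z = 0.0360 + -0.3743i, |z|^2 = 0.1414
Did not escape in 10 iterations → in set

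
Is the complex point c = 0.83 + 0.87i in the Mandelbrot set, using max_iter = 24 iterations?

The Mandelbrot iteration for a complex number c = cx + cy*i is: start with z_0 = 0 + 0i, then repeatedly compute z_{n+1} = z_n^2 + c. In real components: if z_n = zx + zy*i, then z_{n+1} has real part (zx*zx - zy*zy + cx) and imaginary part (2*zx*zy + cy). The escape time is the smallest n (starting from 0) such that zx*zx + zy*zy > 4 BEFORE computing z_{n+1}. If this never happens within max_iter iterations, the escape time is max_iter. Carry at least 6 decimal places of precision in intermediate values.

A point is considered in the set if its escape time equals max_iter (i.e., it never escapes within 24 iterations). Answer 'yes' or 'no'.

z_0 = 0 + 0i, c = 0.8300 + 0.8700i
Iter 1: z = 0.8300 + 0.8700i, |z|^2 = 1.4458
Iter 2: z = 0.7620 + 2.3142i, |z|^2 = 5.9362
Escaped at iteration 2

Answer: no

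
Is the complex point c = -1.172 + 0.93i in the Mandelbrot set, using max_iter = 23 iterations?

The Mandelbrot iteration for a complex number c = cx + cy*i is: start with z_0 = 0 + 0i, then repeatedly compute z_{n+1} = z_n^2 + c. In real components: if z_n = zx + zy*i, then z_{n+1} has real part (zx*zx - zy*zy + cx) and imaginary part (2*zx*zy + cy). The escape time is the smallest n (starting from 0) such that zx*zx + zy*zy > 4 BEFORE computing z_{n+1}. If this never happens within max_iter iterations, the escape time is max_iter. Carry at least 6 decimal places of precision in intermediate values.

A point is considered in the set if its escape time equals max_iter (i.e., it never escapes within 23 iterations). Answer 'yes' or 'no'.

z_0 = 0 + 0i, c = -1.1720 + 0.9300i
Iter 1: z = -1.1720 + 0.9300i, |z|^2 = 2.2385
Iter 2: z = -0.6633 + -1.2499i, |z|^2 = 2.0023
Iter 3: z = -2.2943 + 2.5882i, |z|^2 = 11.9626
Escaped at iteration 3

Answer: no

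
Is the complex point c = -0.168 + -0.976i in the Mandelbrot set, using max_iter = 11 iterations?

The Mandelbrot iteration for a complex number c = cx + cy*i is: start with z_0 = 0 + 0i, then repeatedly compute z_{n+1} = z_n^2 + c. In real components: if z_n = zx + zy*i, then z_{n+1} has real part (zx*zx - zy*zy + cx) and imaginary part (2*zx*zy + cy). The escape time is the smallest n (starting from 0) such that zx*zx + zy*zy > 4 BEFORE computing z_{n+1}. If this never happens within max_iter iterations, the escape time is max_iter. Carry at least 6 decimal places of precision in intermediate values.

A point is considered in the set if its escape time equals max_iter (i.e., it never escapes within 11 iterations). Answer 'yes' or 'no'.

z_0 = 0 + 0i, c = -0.1680 + -0.9760i
Iter 1: z = -0.1680 + -0.9760i, |z|^2 = 0.9808
Iter 2: z = -1.0924 + -0.6481i, |z|^2 = 1.6132
Iter 3: z = 0.6052 + 0.4398i, |z|^2 = 0.5598
Iter 4: z = 0.0049 + -0.4436i, |z|^2 = 0.1968
Iter 5: z = -0.3647 + -0.9803i, |z|^2 = 1.0941
Iter 6: z = -0.9960 + -0.2609i, |z|^2 = 1.0600
Iter 7: z = 0.7560 + -0.4564i, |z|^2 = 0.7798
Iter 8: z = 0.1952 + -1.6660i, |z|^2 = 2.8137
Iter 9: z = -2.9055 + -1.6264i, |z|^2 = 11.0870
Escaped at iteration 9

Answer: no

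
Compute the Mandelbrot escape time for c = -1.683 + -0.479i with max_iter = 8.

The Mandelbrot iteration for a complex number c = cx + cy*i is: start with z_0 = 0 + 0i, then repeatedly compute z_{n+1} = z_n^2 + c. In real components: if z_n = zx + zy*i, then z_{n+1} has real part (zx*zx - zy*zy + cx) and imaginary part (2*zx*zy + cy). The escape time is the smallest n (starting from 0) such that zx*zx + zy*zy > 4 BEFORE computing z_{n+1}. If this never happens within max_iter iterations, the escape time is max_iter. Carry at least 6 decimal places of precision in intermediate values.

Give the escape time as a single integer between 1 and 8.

Answer: 3

Derivation:
z_0 = 0 + 0i, c = -1.6830 + -0.4790i
Iter 1: z = -1.6830 + -0.4790i, |z|^2 = 3.0619
Iter 2: z = 0.9200 + 1.1333i, |z|^2 = 2.1309
Iter 3: z = -2.1209 + 1.6064i, |z|^2 = 7.0788
Escaped at iteration 3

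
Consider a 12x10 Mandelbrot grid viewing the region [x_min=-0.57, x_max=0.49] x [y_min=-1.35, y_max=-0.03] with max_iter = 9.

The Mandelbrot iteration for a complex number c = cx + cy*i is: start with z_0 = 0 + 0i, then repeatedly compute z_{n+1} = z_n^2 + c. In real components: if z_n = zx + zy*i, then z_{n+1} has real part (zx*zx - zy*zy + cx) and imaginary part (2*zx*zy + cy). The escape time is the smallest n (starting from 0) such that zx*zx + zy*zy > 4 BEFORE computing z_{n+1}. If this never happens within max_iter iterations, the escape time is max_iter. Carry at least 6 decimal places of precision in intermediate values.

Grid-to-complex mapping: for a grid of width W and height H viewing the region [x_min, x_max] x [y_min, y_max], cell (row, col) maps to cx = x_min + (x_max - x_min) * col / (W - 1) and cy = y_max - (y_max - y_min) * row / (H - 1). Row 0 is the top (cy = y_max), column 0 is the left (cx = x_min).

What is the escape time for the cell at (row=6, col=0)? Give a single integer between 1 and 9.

Answer: 4

Derivation:
z_0 = 0 + 0i, c = -0.5700 + -0.9100i
Iter 1: z = -0.5700 + -0.9100i, |z|^2 = 1.1530
Iter 2: z = -1.0732 + 0.1274i, |z|^2 = 1.1680
Iter 3: z = 0.5655 + -1.1835i, |z|^2 = 1.7204
Iter 4: z = -1.6507 + -2.2485i, |z|^2 = 7.7809
Escaped at iteration 4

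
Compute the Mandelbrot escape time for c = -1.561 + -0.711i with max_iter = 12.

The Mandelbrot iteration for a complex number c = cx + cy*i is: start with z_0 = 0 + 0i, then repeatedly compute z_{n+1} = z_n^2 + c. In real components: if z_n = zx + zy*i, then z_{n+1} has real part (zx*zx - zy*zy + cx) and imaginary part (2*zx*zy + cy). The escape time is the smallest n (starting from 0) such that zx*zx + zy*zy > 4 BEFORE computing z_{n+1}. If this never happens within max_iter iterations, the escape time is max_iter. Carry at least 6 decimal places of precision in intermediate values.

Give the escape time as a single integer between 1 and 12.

z_0 = 0 + 0i, c = -1.5610 + -0.7110i
Iter 1: z = -1.5610 + -0.7110i, |z|^2 = 2.9422
Iter 2: z = 0.3702 + 1.5087i, |z|^2 = 2.4134
Iter 3: z = -3.7003 + 0.4061i, |z|^2 = 13.8568
Escaped at iteration 3

Answer: 3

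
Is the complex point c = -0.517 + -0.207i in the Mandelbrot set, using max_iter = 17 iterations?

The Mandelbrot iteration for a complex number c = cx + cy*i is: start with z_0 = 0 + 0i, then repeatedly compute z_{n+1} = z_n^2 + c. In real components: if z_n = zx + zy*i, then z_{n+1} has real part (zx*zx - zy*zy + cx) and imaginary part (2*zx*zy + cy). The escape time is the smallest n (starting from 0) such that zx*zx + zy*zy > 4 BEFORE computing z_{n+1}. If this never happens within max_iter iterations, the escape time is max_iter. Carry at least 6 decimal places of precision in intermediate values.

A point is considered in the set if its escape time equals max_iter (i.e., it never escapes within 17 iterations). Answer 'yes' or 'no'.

Answer: yes

Derivation:
z_0 = 0 + 0i, c = -0.5170 + -0.2070i
Iter 1: z = -0.5170 + -0.2070i, |z|^2 = 0.3101
Iter 2: z = -0.2926 + 0.0070i, |z|^2 = 0.0856
Iter 3: z = -0.4315 + -0.2111i, |z|^2 = 0.2307
Iter 4: z = -0.3754 + -0.0248i, |z|^2 = 0.1416
Iter 5: z = -0.3767 + -0.1884i, |z|^2 = 0.1774
Iter 6: z = -0.4106 + -0.0651i, |z|^2 = 0.1728
Iter 7: z = -0.3527 + -0.1535i, |z|^2 = 0.1479
Iter 8: z = -0.4162 + -0.0987i, |z|^2 = 0.1830
Iter 9: z = -0.3535 + -0.1248i, |z|^2 = 0.1406
Iter 10: z = -0.4076 + -0.1187i, |z|^2 = 0.1802
Iter 11: z = -0.3649 + -0.1102i, |z|^2 = 0.1453
Iter 12: z = -0.3960 + -0.1266i, |z|^2 = 0.1728
Iter 13: z = -0.3762 + -0.1068i, |z|^2 = 0.1530
Iter 14: z = -0.3868 + -0.1267i, |z|^2 = 0.1657
Iter 15: z = -0.3834 + -0.1090i, |z|^2 = 0.1589
Iter 16: z = -0.3819 + -0.1234i, |z|^2 = 0.1611
Did not escape in 17 iterations → in set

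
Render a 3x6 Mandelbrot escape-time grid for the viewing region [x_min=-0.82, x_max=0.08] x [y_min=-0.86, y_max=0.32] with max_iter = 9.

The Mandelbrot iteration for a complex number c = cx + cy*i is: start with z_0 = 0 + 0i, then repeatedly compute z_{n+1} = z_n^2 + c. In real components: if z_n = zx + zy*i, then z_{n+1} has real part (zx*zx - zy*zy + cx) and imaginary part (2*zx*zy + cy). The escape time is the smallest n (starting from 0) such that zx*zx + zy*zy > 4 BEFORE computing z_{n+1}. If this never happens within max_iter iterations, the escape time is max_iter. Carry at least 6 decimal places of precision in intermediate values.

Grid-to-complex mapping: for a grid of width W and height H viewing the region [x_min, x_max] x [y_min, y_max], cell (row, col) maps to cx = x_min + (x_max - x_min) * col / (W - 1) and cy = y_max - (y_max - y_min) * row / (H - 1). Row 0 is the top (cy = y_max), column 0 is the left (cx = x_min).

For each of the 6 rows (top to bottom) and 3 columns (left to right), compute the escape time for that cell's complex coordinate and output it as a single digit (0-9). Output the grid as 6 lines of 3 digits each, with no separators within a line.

Answer: 999
999
999
799
599
456

Derivation:
(row=0, col=0): c = -0.8200 + 0.3200i → escape time 9
(row=0, col=1): c = -0.3700 + 0.3200i → escape time 9
(row=0, col=2): c = 0.0800 + 0.3200i → escape time 9
(row=1, col=0): c = -0.8200 + 0.0840i → escape time 9
(row=1, col=1): c = -0.3700 + 0.0840i → escape time 9
(row=1, col=2): c = 0.0800 + 0.0840i → escape time 9
(row=2, col=0): c = -0.8200 + -0.1520i → escape time 9
(row=2, col=1): c = -0.3700 + -0.1520i → escape time 9
(row=2, col=2): c = 0.0800 + -0.1520i → escape time 9
(row=3, col=0): c = -0.8200 + -0.3880i → escape time 7
(row=3, col=1): c = -0.3700 + -0.3880i → escape time 9
(row=3, col=2): c = 0.0800 + -0.3880i → escape time 9
(row=4, col=0): c = -0.8200 + -0.6240i → escape time 5
(row=4, col=1): c = -0.3700 + -0.6240i → escape time 9
(row=4, col=2): c = 0.0800 + -0.6240i → escape time 9
(row=5, col=0): c = -0.8200 + -0.8600i → escape time 4
(row=5, col=1): c = -0.3700 + -0.8600i → escape time 5
(row=5, col=2): c = 0.0800 + -0.8600i → escape time 6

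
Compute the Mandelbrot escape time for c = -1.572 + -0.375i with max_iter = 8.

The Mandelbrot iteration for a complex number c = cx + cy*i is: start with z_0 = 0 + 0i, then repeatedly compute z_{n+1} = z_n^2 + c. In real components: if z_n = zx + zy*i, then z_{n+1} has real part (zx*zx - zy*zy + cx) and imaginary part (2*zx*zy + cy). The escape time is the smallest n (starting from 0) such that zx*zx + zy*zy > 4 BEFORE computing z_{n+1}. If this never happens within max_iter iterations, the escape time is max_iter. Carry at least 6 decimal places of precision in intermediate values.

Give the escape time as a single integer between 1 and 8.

Answer: 4

Derivation:
z_0 = 0 + 0i, c = -1.5720 + -0.3750i
Iter 1: z = -1.5720 + -0.3750i, |z|^2 = 2.6118
Iter 2: z = 0.7586 + 0.8040i, |z|^2 = 1.2218
Iter 3: z = -1.6430 + 0.8448i, |z|^2 = 3.4131
Iter 4: z = 0.4138 + -3.1509i, |z|^2 = 10.0994
Escaped at iteration 4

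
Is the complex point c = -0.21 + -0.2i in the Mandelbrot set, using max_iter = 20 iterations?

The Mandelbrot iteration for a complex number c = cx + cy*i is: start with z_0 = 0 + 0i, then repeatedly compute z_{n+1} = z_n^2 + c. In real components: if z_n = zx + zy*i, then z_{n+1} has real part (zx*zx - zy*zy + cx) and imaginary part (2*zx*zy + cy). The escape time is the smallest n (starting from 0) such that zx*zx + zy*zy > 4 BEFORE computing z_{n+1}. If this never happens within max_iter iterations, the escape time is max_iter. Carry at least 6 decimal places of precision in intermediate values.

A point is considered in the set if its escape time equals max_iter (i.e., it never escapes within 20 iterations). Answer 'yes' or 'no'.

Answer: yes

Derivation:
z_0 = 0 + 0i, c = -0.2100 + -0.2000i
Iter 1: z = -0.2100 + -0.2000i, |z|^2 = 0.0841
Iter 2: z = -0.2059 + -0.1160i, |z|^2 = 0.0559
Iter 3: z = -0.1811 + -0.1522i, |z|^2 = 0.0560
Iter 4: z = -0.2004 + -0.1449i, |z|^2 = 0.0611
Iter 5: z = -0.1908 + -0.1419i, |z|^2 = 0.0566
Iter 6: z = -0.1937 + -0.1458i, |z|^2 = 0.0588
Iter 7: z = -0.1937 + -0.1435i, |z|^2 = 0.0581
Iter 8: z = -0.1931 + -0.1444i, |z|^2 = 0.0581
Iter 9: z = -0.1936 + -0.1442i, |z|^2 = 0.0583
Iter 10: z = -0.1933 + -0.1442i, |z|^2 = 0.0582
Iter 11: z = -0.1934 + -0.1443i, |z|^2 = 0.0582
Iter 12: z = -0.1934 + -0.1442i, |z|^2 = 0.0582
Iter 13: z = -0.1934 + -0.1442i, |z|^2 = 0.0582
Iter 14: z = -0.1934 + -0.1442i, |z|^2 = 0.0582
Iter 15: z = -0.1934 + -0.1442i, |z|^2 = 0.0582
Iter 16: z = -0.1934 + -0.1442i, |z|^2 = 0.0582
Iter 17: z = -0.1934 + -0.1442i, |z|^2 = 0.0582
Iter 18: z = -0.1934 + -0.1442i, |z|^2 = 0.0582
Iter 19: z = -0.1934 + -0.1442i, |z|^2 = 0.0582
Did not escape in 20 iterations → in set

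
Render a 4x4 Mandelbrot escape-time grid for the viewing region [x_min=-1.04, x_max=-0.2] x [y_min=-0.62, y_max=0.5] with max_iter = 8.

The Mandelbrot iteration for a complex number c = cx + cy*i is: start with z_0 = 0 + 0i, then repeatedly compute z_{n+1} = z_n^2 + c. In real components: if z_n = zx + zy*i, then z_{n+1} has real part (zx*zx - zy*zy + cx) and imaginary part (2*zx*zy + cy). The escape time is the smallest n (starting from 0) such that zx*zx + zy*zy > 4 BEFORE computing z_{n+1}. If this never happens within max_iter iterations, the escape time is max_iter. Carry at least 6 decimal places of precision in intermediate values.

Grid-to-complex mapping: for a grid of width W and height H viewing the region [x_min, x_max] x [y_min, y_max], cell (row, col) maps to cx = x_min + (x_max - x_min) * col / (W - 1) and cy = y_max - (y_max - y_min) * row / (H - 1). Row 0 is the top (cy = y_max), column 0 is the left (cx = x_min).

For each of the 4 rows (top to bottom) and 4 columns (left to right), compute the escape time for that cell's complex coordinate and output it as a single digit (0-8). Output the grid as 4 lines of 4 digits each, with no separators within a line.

Answer: 5688
8888
8888
4588

Derivation:
(row=0, col=0): c = -1.0400 + 0.5000i → escape time 5
(row=0, col=1): c = -0.7600 + 0.5000i → escape time 6
(row=0, col=2): c = -0.4800 + 0.5000i → escape time 8
(row=0, col=3): c = -0.2000 + 0.5000i → escape time 8
(row=1, col=0): c = -1.0400 + 0.1267i → escape time 8
(row=1, col=1): c = -0.7600 + 0.1267i → escape time 8
(row=1, col=2): c = -0.4800 + 0.1267i → escape time 8
(row=1, col=3): c = -0.2000 + 0.1267i → escape time 8
(row=2, col=0): c = -1.0400 + -0.2467i → escape time 8
(row=2, col=1): c = -0.7600 + -0.2467i → escape time 8
(row=2, col=2): c = -0.4800 + -0.2467i → escape time 8
(row=2, col=3): c = -0.2000 + -0.2467i → escape time 8
(row=3, col=0): c = -1.0400 + -0.6200i → escape time 4
(row=3, col=1): c = -0.7600 + -0.6200i → escape time 5
(row=3, col=2): c = -0.4800 + -0.6200i → escape time 8
(row=3, col=3): c = -0.2000 + -0.6200i → escape time 8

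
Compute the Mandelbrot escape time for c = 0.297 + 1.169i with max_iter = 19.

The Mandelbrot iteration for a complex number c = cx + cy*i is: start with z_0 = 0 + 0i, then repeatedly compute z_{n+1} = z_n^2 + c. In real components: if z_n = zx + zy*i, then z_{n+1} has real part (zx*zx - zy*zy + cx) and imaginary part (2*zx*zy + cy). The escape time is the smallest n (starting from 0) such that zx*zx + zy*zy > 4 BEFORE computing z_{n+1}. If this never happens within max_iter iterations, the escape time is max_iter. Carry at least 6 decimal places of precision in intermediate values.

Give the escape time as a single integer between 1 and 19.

Answer: 2

Derivation:
z_0 = 0 + 0i, c = 0.2970 + 1.1690i
Iter 1: z = 0.2970 + 1.1690i, |z|^2 = 1.4548
Iter 2: z = -0.9814 + 1.8634i, |z|^2 = 4.4353
Escaped at iteration 2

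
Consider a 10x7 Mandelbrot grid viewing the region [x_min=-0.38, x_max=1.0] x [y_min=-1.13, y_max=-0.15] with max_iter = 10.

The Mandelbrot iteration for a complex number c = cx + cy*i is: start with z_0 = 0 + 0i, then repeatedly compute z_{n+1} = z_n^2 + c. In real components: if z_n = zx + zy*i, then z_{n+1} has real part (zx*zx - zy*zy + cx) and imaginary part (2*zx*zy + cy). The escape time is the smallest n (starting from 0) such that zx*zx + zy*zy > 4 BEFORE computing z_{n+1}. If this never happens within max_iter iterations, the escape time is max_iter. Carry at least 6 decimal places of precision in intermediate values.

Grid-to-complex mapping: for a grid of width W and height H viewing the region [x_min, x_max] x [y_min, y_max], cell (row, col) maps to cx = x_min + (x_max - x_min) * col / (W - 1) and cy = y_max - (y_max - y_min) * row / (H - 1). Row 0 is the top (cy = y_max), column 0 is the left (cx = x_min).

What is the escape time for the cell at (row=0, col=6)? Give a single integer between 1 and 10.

Answer: 4

Derivation:
z_0 = 0 + 0i, c = 0.5400 + -0.1500i
Iter 1: z = 0.5400 + -0.1500i, |z|^2 = 0.3141
Iter 2: z = 0.8091 + -0.3120i, |z|^2 = 0.7520
Iter 3: z = 1.0973 + -0.6549i, |z|^2 = 1.6329
Iter 4: z = 1.3152 + -1.5872i, |z|^2 = 4.2489
Escaped at iteration 4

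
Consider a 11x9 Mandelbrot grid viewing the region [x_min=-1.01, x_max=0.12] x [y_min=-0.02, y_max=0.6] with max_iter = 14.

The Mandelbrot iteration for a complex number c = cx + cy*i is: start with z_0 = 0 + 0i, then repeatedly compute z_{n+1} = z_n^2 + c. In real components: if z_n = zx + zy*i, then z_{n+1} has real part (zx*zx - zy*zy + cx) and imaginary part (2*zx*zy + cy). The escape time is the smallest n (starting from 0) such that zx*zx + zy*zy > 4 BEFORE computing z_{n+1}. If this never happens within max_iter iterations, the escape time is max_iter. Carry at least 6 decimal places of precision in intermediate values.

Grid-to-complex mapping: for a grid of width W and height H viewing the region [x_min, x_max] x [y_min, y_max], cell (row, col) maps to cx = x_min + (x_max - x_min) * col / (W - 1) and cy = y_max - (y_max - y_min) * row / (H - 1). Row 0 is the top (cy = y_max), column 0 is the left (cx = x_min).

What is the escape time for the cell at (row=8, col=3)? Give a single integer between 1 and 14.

Answer: 14

Derivation:
z_0 = 0 + 0i, c = -0.6710 + -0.0200i
Iter 1: z = -0.6710 + -0.0200i, |z|^2 = 0.4506
Iter 2: z = -0.2212 + 0.0068i, |z|^2 = 0.0490
Iter 3: z = -0.6221 + -0.0230i, |z|^2 = 0.3876
Iter 4: z = -0.2845 + 0.0086i, |z|^2 = 0.0810
Iter 5: z = -0.5901 + -0.0249i, |z|^2 = 0.3489
Iter 6: z = -0.3233 + 0.0094i, |z|^2 = 0.1046
Iter 7: z = -0.5665 + -0.0261i, |z|^2 = 0.3216
Iter 8: z = -0.3507 + 0.0096i, |z|^2 = 0.1231
Iter 9: z = -0.5481 + -0.0267i, |z|^2 = 0.3011
Iter 10: z = -0.3713 + 0.0093i, |z|^2 = 0.1380
Iter 11: z = -0.5332 + -0.0269i, |z|^2 = 0.2850
Iter 12: z = -0.3874 + 0.0087i, |z|^2 = 0.1502
Iter 13: z = -0.5210 + -0.0267i, |z|^2 = 0.2721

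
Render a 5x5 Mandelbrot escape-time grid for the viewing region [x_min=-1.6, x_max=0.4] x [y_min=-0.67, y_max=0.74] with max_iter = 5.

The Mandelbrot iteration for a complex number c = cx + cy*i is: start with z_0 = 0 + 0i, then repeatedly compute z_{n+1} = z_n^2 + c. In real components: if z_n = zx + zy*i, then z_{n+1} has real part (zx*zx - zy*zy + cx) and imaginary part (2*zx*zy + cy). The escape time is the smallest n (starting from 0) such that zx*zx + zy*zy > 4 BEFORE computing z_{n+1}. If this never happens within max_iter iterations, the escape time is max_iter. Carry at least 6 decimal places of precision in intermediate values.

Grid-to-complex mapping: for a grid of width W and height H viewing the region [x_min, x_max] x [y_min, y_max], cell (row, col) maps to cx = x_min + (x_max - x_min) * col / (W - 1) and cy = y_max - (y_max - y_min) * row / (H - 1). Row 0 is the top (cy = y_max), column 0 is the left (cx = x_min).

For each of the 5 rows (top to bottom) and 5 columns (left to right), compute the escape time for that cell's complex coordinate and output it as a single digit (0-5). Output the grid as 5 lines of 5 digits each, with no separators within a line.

Answer: 33554
45555
55555
45555
33555

Derivation:
(row=0, col=0): c = -1.6000 + 0.7400i → escape time 3
(row=0, col=1): c = -1.1000 + 0.7400i → escape time 3
(row=0, col=2): c = -0.6000 + 0.7400i → escape time 5
(row=0, col=3): c = -0.1000 + 0.7400i → escape time 5
(row=0, col=4): c = 0.4000 + 0.7400i → escape time 4
(row=1, col=0): c = -1.6000 + 0.3875i → escape time 4
(row=1, col=1): c = -1.1000 + 0.3875i → escape time 5
(row=1, col=2): c = -0.6000 + 0.3875i → escape time 5
(row=1, col=3): c = -0.1000 + 0.3875i → escape time 5
(row=1, col=4): c = 0.4000 + 0.3875i → escape time 5
(row=2, col=0): c = -1.6000 + 0.0350i → escape time 5
(row=2, col=1): c = -1.1000 + 0.0350i → escape time 5
(row=2, col=2): c = -0.6000 + 0.0350i → escape time 5
(row=2, col=3): c = -0.1000 + 0.0350i → escape time 5
(row=2, col=4): c = 0.4000 + 0.0350i → escape time 5
(row=3, col=0): c = -1.6000 + -0.3175i → escape time 4
(row=3, col=1): c = -1.1000 + -0.3175i → escape time 5
(row=3, col=2): c = -0.6000 + -0.3175i → escape time 5
(row=3, col=3): c = -0.1000 + -0.3175i → escape time 5
(row=3, col=4): c = 0.4000 + -0.3175i → escape time 5
(row=4, col=0): c = -1.6000 + -0.6700i → escape time 3
(row=4, col=1): c = -1.1000 + -0.6700i → escape time 3
(row=4, col=2): c = -0.6000 + -0.6700i → escape time 5
(row=4, col=3): c = -0.1000 + -0.6700i → escape time 5
(row=4, col=4): c = 0.4000 + -0.6700i → escape time 5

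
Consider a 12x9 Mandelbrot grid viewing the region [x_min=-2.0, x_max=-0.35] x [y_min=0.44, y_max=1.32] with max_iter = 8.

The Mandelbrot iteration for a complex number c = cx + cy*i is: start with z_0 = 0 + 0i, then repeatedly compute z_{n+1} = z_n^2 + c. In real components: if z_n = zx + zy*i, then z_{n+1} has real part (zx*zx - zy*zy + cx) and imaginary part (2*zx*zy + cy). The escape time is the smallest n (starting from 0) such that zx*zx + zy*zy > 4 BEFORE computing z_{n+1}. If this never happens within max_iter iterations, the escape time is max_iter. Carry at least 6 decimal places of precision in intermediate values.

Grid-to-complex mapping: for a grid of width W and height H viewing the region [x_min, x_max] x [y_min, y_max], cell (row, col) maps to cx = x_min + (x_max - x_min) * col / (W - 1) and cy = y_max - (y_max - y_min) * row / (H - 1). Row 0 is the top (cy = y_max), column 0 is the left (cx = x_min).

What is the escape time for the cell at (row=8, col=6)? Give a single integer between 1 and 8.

z_0 = 0 + 0i, c = -1.1000 + 0.4400i
Iter 1: z = -1.1000 + 0.4400i, |z|^2 = 1.4036
Iter 2: z = -0.0836 + -0.5280i, |z|^2 = 0.2858
Iter 3: z = -1.3718 + 0.5283i, |z|^2 = 2.1609
Iter 4: z = 0.5027 + -1.0094i, |z|^2 = 1.2716
Iter 5: z = -1.8661 + -0.5749i, |z|^2 = 3.8129
Iter 6: z = 2.0519 + 2.5857i, |z|^2 = 10.8962
Escaped at iteration 6

Answer: 6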